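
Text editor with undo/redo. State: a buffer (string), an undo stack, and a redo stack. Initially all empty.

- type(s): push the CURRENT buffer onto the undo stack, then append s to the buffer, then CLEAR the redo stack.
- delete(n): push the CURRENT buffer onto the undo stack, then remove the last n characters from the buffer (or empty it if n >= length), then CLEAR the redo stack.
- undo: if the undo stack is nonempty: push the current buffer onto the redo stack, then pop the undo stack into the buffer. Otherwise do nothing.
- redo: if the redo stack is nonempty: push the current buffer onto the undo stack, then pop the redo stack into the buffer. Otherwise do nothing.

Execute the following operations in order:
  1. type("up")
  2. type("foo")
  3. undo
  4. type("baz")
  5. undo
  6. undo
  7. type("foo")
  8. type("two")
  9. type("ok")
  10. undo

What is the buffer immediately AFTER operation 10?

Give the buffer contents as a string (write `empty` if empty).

Answer: footwo

Derivation:
After op 1 (type): buf='up' undo_depth=1 redo_depth=0
After op 2 (type): buf='upfoo' undo_depth=2 redo_depth=0
After op 3 (undo): buf='up' undo_depth=1 redo_depth=1
After op 4 (type): buf='upbaz' undo_depth=2 redo_depth=0
After op 5 (undo): buf='up' undo_depth=1 redo_depth=1
After op 6 (undo): buf='(empty)' undo_depth=0 redo_depth=2
After op 7 (type): buf='foo' undo_depth=1 redo_depth=0
After op 8 (type): buf='footwo' undo_depth=2 redo_depth=0
After op 9 (type): buf='footwook' undo_depth=3 redo_depth=0
After op 10 (undo): buf='footwo' undo_depth=2 redo_depth=1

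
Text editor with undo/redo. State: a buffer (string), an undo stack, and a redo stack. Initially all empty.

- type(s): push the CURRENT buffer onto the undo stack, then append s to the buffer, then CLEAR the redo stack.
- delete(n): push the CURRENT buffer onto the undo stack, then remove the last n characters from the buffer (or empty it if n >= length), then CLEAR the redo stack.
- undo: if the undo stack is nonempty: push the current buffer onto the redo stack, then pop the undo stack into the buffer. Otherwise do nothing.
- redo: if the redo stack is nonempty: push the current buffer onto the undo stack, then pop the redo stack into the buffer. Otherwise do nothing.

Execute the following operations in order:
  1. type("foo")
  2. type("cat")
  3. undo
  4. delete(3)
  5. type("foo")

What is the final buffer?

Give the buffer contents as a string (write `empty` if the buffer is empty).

Answer: foo

Derivation:
After op 1 (type): buf='foo' undo_depth=1 redo_depth=0
After op 2 (type): buf='foocat' undo_depth=2 redo_depth=0
After op 3 (undo): buf='foo' undo_depth=1 redo_depth=1
After op 4 (delete): buf='(empty)' undo_depth=2 redo_depth=0
After op 5 (type): buf='foo' undo_depth=3 redo_depth=0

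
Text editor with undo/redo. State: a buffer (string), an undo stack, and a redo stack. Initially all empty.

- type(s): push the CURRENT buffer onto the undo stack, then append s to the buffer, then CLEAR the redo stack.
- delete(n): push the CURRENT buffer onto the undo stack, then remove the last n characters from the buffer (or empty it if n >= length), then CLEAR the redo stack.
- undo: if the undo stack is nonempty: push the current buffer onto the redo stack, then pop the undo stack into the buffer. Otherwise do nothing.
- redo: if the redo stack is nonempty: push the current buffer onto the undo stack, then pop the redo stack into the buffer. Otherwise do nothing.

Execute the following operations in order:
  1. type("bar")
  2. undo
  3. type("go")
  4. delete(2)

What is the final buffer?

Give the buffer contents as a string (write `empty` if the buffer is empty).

After op 1 (type): buf='bar' undo_depth=1 redo_depth=0
After op 2 (undo): buf='(empty)' undo_depth=0 redo_depth=1
After op 3 (type): buf='go' undo_depth=1 redo_depth=0
After op 4 (delete): buf='(empty)' undo_depth=2 redo_depth=0

Answer: empty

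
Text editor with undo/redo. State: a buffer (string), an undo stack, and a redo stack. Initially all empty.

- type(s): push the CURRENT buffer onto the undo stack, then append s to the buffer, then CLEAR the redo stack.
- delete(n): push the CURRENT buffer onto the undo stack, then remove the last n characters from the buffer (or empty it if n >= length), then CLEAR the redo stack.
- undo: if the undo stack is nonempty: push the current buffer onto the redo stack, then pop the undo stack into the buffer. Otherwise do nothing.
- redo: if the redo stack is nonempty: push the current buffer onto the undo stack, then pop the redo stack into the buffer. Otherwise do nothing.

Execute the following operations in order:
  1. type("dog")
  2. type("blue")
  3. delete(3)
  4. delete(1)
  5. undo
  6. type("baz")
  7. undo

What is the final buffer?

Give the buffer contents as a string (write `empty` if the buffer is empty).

Answer: dogb

Derivation:
After op 1 (type): buf='dog' undo_depth=1 redo_depth=0
After op 2 (type): buf='dogblue' undo_depth=2 redo_depth=0
After op 3 (delete): buf='dogb' undo_depth=3 redo_depth=0
After op 4 (delete): buf='dog' undo_depth=4 redo_depth=0
After op 5 (undo): buf='dogb' undo_depth=3 redo_depth=1
After op 6 (type): buf='dogbbaz' undo_depth=4 redo_depth=0
After op 7 (undo): buf='dogb' undo_depth=3 redo_depth=1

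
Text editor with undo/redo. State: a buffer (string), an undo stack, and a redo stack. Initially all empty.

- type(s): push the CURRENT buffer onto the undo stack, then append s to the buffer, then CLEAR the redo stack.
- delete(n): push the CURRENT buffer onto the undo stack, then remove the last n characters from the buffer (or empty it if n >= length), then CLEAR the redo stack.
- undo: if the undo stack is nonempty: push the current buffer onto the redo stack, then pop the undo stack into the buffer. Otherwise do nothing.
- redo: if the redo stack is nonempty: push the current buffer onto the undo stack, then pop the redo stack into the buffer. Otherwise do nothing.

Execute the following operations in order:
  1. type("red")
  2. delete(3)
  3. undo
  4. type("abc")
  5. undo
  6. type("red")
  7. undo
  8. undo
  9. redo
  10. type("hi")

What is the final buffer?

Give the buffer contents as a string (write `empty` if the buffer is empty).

After op 1 (type): buf='red' undo_depth=1 redo_depth=0
After op 2 (delete): buf='(empty)' undo_depth=2 redo_depth=0
After op 3 (undo): buf='red' undo_depth=1 redo_depth=1
After op 4 (type): buf='redabc' undo_depth=2 redo_depth=0
After op 5 (undo): buf='red' undo_depth=1 redo_depth=1
After op 6 (type): buf='redred' undo_depth=2 redo_depth=0
After op 7 (undo): buf='red' undo_depth=1 redo_depth=1
After op 8 (undo): buf='(empty)' undo_depth=0 redo_depth=2
After op 9 (redo): buf='red' undo_depth=1 redo_depth=1
After op 10 (type): buf='redhi' undo_depth=2 redo_depth=0

Answer: redhi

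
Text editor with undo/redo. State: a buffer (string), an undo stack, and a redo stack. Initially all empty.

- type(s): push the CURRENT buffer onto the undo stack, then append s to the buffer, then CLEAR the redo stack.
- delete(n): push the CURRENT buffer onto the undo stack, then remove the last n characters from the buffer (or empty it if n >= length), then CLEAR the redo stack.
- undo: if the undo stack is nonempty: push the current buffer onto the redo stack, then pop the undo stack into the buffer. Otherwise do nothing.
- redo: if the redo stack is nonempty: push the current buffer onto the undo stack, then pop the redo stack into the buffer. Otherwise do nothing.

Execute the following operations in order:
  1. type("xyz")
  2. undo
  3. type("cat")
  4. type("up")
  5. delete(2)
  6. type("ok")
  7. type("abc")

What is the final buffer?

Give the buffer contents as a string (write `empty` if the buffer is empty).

Answer: catokabc

Derivation:
After op 1 (type): buf='xyz' undo_depth=1 redo_depth=0
After op 2 (undo): buf='(empty)' undo_depth=0 redo_depth=1
After op 3 (type): buf='cat' undo_depth=1 redo_depth=0
After op 4 (type): buf='catup' undo_depth=2 redo_depth=0
After op 5 (delete): buf='cat' undo_depth=3 redo_depth=0
After op 6 (type): buf='catok' undo_depth=4 redo_depth=0
After op 7 (type): buf='catokabc' undo_depth=5 redo_depth=0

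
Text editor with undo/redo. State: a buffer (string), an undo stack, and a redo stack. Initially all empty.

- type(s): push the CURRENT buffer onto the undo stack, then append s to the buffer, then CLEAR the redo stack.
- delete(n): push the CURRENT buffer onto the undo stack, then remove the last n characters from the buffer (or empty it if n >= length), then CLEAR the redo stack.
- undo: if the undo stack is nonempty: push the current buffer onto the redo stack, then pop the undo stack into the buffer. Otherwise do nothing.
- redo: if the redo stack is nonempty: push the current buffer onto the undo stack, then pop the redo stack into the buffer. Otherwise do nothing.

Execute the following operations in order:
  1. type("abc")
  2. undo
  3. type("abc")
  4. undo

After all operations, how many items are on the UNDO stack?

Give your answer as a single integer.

Answer: 0

Derivation:
After op 1 (type): buf='abc' undo_depth=1 redo_depth=0
After op 2 (undo): buf='(empty)' undo_depth=0 redo_depth=1
After op 3 (type): buf='abc' undo_depth=1 redo_depth=0
After op 4 (undo): buf='(empty)' undo_depth=0 redo_depth=1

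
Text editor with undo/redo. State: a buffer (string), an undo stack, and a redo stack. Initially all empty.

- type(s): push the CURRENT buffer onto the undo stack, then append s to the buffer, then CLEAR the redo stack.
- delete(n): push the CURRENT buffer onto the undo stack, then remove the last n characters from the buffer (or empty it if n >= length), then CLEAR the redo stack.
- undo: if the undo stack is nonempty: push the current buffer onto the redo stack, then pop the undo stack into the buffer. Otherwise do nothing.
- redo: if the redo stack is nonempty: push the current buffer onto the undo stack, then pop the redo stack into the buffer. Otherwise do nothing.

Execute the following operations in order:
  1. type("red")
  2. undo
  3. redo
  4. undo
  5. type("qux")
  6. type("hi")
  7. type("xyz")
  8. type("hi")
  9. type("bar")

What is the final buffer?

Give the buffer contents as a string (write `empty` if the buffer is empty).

Answer: quxhixyzhibar

Derivation:
After op 1 (type): buf='red' undo_depth=1 redo_depth=0
After op 2 (undo): buf='(empty)' undo_depth=0 redo_depth=1
After op 3 (redo): buf='red' undo_depth=1 redo_depth=0
After op 4 (undo): buf='(empty)' undo_depth=0 redo_depth=1
After op 5 (type): buf='qux' undo_depth=1 redo_depth=0
After op 6 (type): buf='quxhi' undo_depth=2 redo_depth=0
After op 7 (type): buf='quxhixyz' undo_depth=3 redo_depth=0
After op 8 (type): buf='quxhixyzhi' undo_depth=4 redo_depth=0
After op 9 (type): buf='quxhixyzhibar' undo_depth=5 redo_depth=0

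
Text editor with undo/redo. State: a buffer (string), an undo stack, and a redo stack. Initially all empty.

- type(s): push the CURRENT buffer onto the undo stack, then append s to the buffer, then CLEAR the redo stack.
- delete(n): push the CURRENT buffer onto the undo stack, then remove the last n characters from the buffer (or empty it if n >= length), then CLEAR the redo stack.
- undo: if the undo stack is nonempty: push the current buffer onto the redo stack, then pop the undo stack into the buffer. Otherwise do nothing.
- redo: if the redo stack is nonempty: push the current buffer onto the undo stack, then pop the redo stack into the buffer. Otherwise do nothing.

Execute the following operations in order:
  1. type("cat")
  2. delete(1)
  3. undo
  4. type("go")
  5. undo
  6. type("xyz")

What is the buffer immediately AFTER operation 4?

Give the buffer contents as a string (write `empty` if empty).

Answer: catgo

Derivation:
After op 1 (type): buf='cat' undo_depth=1 redo_depth=0
After op 2 (delete): buf='ca' undo_depth=2 redo_depth=0
After op 3 (undo): buf='cat' undo_depth=1 redo_depth=1
After op 4 (type): buf='catgo' undo_depth=2 redo_depth=0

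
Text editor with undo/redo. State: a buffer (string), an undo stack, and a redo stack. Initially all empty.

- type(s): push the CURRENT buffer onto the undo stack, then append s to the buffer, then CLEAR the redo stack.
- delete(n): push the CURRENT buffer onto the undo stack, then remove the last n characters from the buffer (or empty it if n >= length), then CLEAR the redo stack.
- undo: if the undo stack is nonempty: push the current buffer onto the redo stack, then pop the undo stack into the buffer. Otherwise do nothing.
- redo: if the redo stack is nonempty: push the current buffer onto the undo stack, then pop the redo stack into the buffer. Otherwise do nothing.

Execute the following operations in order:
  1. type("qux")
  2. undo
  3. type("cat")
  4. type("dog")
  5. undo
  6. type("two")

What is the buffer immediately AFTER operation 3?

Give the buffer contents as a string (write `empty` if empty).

After op 1 (type): buf='qux' undo_depth=1 redo_depth=0
After op 2 (undo): buf='(empty)' undo_depth=0 redo_depth=1
After op 3 (type): buf='cat' undo_depth=1 redo_depth=0

Answer: cat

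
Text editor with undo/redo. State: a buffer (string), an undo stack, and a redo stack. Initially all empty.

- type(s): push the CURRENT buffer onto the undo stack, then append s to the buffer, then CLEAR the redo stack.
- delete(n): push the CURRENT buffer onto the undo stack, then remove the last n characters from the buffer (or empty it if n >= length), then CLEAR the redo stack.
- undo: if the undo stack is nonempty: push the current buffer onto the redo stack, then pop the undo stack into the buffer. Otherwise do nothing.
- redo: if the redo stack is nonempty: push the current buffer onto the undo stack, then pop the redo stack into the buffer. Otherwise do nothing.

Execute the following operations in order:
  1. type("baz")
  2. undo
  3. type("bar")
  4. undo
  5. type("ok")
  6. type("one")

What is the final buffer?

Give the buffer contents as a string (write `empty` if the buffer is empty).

After op 1 (type): buf='baz' undo_depth=1 redo_depth=0
After op 2 (undo): buf='(empty)' undo_depth=0 redo_depth=1
After op 3 (type): buf='bar' undo_depth=1 redo_depth=0
After op 4 (undo): buf='(empty)' undo_depth=0 redo_depth=1
After op 5 (type): buf='ok' undo_depth=1 redo_depth=0
After op 6 (type): buf='okone' undo_depth=2 redo_depth=0

Answer: okone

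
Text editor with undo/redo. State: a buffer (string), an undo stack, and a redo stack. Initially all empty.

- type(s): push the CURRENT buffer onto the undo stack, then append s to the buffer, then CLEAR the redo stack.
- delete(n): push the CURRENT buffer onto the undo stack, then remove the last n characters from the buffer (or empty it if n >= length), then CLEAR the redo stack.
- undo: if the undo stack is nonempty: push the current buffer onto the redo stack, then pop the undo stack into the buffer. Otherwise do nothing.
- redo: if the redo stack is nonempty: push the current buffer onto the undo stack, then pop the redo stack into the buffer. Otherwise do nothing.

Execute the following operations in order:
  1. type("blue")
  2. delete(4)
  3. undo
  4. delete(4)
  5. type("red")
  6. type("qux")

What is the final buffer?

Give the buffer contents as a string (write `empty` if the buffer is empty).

Answer: redqux

Derivation:
After op 1 (type): buf='blue' undo_depth=1 redo_depth=0
After op 2 (delete): buf='(empty)' undo_depth=2 redo_depth=0
After op 3 (undo): buf='blue' undo_depth=1 redo_depth=1
After op 4 (delete): buf='(empty)' undo_depth=2 redo_depth=0
After op 5 (type): buf='red' undo_depth=3 redo_depth=0
After op 6 (type): buf='redqux' undo_depth=4 redo_depth=0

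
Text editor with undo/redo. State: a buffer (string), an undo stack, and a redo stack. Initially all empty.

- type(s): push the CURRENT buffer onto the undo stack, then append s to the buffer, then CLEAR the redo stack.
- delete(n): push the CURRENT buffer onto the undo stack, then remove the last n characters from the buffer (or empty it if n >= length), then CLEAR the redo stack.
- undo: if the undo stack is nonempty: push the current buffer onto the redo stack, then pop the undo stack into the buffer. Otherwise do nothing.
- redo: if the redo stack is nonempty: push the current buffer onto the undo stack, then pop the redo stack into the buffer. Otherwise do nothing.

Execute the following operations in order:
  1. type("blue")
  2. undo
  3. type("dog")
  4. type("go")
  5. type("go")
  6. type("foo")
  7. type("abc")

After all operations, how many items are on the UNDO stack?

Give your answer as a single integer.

Answer: 5

Derivation:
After op 1 (type): buf='blue' undo_depth=1 redo_depth=0
After op 2 (undo): buf='(empty)' undo_depth=0 redo_depth=1
After op 3 (type): buf='dog' undo_depth=1 redo_depth=0
After op 4 (type): buf='doggo' undo_depth=2 redo_depth=0
After op 5 (type): buf='doggogo' undo_depth=3 redo_depth=0
After op 6 (type): buf='doggogofoo' undo_depth=4 redo_depth=0
After op 7 (type): buf='doggogofooabc' undo_depth=5 redo_depth=0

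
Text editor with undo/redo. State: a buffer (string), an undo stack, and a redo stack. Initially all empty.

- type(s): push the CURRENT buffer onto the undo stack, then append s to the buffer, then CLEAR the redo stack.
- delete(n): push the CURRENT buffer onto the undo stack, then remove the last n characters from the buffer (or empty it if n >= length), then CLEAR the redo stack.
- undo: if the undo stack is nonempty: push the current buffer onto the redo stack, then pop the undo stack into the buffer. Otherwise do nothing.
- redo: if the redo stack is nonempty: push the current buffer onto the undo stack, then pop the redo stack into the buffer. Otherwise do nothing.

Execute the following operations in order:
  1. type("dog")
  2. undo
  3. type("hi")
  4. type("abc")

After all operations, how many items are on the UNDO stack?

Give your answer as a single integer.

Answer: 2

Derivation:
After op 1 (type): buf='dog' undo_depth=1 redo_depth=0
After op 2 (undo): buf='(empty)' undo_depth=0 redo_depth=1
After op 3 (type): buf='hi' undo_depth=1 redo_depth=0
After op 4 (type): buf='hiabc' undo_depth=2 redo_depth=0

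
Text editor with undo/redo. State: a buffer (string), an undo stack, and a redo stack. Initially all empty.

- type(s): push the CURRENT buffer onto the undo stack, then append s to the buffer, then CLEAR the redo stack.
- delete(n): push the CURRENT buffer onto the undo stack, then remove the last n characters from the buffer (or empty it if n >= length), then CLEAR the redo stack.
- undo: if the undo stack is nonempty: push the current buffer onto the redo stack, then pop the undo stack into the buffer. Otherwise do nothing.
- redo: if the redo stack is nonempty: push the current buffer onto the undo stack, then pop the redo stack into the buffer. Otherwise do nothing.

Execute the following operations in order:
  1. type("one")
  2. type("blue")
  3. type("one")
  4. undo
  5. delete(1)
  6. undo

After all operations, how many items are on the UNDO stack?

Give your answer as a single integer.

After op 1 (type): buf='one' undo_depth=1 redo_depth=0
After op 2 (type): buf='oneblue' undo_depth=2 redo_depth=0
After op 3 (type): buf='oneblueone' undo_depth=3 redo_depth=0
After op 4 (undo): buf='oneblue' undo_depth=2 redo_depth=1
After op 5 (delete): buf='oneblu' undo_depth=3 redo_depth=0
After op 6 (undo): buf='oneblue' undo_depth=2 redo_depth=1

Answer: 2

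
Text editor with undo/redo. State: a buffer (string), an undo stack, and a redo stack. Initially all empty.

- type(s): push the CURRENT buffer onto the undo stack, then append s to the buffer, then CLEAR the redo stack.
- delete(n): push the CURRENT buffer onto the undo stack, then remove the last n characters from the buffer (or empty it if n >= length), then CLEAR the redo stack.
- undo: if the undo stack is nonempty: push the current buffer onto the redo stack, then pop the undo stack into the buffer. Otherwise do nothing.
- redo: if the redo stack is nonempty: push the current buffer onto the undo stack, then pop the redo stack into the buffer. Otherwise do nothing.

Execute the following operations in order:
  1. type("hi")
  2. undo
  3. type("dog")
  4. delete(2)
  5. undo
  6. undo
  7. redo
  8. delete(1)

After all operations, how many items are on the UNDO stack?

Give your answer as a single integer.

After op 1 (type): buf='hi' undo_depth=1 redo_depth=0
After op 2 (undo): buf='(empty)' undo_depth=0 redo_depth=1
After op 3 (type): buf='dog' undo_depth=1 redo_depth=0
After op 4 (delete): buf='d' undo_depth=2 redo_depth=0
After op 5 (undo): buf='dog' undo_depth=1 redo_depth=1
After op 6 (undo): buf='(empty)' undo_depth=0 redo_depth=2
After op 7 (redo): buf='dog' undo_depth=1 redo_depth=1
After op 8 (delete): buf='do' undo_depth=2 redo_depth=0

Answer: 2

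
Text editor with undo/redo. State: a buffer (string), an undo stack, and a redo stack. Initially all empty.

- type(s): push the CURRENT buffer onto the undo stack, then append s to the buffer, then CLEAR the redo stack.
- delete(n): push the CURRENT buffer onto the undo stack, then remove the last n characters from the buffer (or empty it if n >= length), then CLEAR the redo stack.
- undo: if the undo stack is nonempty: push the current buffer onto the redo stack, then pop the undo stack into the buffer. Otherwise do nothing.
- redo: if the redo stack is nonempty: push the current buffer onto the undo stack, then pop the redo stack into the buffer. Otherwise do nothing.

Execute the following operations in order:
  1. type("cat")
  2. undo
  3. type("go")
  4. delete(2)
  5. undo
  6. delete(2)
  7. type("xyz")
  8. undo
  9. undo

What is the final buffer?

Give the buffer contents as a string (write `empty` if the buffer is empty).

After op 1 (type): buf='cat' undo_depth=1 redo_depth=0
After op 2 (undo): buf='(empty)' undo_depth=0 redo_depth=1
After op 3 (type): buf='go' undo_depth=1 redo_depth=0
After op 4 (delete): buf='(empty)' undo_depth=2 redo_depth=0
After op 5 (undo): buf='go' undo_depth=1 redo_depth=1
After op 6 (delete): buf='(empty)' undo_depth=2 redo_depth=0
After op 7 (type): buf='xyz' undo_depth=3 redo_depth=0
After op 8 (undo): buf='(empty)' undo_depth=2 redo_depth=1
After op 9 (undo): buf='go' undo_depth=1 redo_depth=2

Answer: go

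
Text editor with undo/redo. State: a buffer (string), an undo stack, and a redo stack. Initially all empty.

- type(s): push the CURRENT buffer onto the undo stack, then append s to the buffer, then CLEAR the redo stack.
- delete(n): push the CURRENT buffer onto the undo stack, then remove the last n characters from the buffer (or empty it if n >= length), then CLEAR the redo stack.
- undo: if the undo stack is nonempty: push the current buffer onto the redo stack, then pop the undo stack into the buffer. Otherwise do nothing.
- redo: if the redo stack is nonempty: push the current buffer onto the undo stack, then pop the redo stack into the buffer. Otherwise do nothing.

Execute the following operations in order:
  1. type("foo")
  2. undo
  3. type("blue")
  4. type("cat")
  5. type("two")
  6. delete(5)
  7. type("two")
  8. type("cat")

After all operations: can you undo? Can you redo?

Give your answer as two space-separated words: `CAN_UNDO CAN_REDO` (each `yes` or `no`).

After op 1 (type): buf='foo' undo_depth=1 redo_depth=0
After op 2 (undo): buf='(empty)' undo_depth=0 redo_depth=1
After op 3 (type): buf='blue' undo_depth=1 redo_depth=0
After op 4 (type): buf='bluecat' undo_depth=2 redo_depth=0
After op 5 (type): buf='bluecattwo' undo_depth=3 redo_depth=0
After op 6 (delete): buf='bluec' undo_depth=4 redo_depth=0
After op 7 (type): buf='bluectwo' undo_depth=5 redo_depth=0
After op 8 (type): buf='bluectwocat' undo_depth=6 redo_depth=0

Answer: yes no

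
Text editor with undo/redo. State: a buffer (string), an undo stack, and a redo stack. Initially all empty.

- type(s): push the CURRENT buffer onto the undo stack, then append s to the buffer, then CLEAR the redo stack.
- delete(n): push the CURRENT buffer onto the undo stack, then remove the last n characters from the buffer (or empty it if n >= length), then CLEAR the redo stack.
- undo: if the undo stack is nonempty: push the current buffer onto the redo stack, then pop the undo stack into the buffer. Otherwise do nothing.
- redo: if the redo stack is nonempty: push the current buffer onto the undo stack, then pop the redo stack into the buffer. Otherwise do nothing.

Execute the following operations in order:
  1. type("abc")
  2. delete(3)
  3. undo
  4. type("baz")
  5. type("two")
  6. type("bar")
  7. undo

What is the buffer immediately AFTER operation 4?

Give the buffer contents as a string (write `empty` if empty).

After op 1 (type): buf='abc' undo_depth=1 redo_depth=0
After op 2 (delete): buf='(empty)' undo_depth=2 redo_depth=0
After op 3 (undo): buf='abc' undo_depth=1 redo_depth=1
After op 4 (type): buf='abcbaz' undo_depth=2 redo_depth=0

Answer: abcbaz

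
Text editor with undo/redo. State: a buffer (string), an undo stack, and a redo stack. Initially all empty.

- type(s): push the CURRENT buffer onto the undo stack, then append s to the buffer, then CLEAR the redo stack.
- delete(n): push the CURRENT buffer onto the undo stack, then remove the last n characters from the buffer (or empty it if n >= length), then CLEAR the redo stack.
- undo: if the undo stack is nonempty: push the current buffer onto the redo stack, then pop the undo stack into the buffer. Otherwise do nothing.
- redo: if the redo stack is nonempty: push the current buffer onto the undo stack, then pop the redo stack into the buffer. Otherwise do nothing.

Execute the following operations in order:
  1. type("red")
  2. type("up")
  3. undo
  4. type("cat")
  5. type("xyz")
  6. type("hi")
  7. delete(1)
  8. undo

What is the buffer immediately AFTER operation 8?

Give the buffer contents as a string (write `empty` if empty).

After op 1 (type): buf='red' undo_depth=1 redo_depth=0
After op 2 (type): buf='redup' undo_depth=2 redo_depth=0
After op 3 (undo): buf='red' undo_depth=1 redo_depth=1
After op 4 (type): buf='redcat' undo_depth=2 redo_depth=0
After op 5 (type): buf='redcatxyz' undo_depth=3 redo_depth=0
After op 6 (type): buf='redcatxyzhi' undo_depth=4 redo_depth=0
After op 7 (delete): buf='redcatxyzh' undo_depth=5 redo_depth=0
After op 8 (undo): buf='redcatxyzhi' undo_depth=4 redo_depth=1

Answer: redcatxyzhi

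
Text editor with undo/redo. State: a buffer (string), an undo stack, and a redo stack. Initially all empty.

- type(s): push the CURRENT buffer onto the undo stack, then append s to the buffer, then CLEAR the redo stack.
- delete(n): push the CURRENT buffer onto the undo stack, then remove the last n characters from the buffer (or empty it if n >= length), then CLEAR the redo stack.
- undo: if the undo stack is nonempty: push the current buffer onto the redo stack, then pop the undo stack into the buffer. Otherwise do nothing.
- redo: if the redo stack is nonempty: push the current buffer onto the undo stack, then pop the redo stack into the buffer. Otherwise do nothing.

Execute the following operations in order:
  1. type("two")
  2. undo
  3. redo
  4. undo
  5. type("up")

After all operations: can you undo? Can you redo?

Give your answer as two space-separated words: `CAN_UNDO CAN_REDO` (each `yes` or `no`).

After op 1 (type): buf='two' undo_depth=1 redo_depth=0
After op 2 (undo): buf='(empty)' undo_depth=0 redo_depth=1
After op 3 (redo): buf='two' undo_depth=1 redo_depth=0
After op 4 (undo): buf='(empty)' undo_depth=0 redo_depth=1
After op 5 (type): buf='up' undo_depth=1 redo_depth=0

Answer: yes no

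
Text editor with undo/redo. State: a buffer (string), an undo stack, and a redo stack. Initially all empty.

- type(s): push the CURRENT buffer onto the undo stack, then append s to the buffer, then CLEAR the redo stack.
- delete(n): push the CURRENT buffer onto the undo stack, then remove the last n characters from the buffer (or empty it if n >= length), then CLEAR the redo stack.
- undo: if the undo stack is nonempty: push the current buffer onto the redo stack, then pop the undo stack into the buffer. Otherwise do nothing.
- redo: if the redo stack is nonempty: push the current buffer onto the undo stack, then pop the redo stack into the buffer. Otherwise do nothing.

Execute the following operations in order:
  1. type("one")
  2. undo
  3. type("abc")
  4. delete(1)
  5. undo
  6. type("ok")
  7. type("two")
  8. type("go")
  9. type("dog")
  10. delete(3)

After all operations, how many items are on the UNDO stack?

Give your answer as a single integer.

Answer: 6

Derivation:
After op 1 (type): buf='one' undo_depth=1 redo_depth=0
After op 2 (undo): buf='(empty)' undo_depth=0 redo_depth=1
After op 3 (type): buf='abc' undo_depth=1 redo_depth=0
After op 4 (delete): buf='ab' undo_depth=2 redo_depth=0
After op 5 (undo): buf='abc' undo_depth=1 redo_depth=1
After op 6 (type): buf='abcok' undo_depth=2 redo_depth=0
After op 7 (type): buf='abcoktwo' undo_depth=3 redo_depth=0
After op 8 (type): buf='abcoktwogo' undo_depth=4 redo_depth=0
After op 9 (type): buf='abcoktwogodog' undo_depth=5 redo_depth=0
After op 10 (delete): buf='abcoktwogo' undo_depth=6 redo_depth=0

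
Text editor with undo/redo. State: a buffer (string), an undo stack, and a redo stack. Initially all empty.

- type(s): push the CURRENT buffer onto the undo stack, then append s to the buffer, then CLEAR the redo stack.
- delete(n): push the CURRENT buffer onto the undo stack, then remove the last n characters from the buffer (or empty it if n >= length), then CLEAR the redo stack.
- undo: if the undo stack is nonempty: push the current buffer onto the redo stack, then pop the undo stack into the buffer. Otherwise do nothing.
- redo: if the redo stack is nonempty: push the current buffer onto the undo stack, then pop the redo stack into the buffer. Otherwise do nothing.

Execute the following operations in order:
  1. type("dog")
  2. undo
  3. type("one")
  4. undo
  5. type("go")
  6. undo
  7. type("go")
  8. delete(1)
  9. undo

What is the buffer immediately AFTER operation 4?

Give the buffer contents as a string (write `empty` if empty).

Answer: empty

Derivation:
After op 1 (type): buf='dog' undo_depth=1 redo_depth=0
After op 2 (undo): buf='(empty)' undo_depth=0 redo_depth=1
After op 3 (type): buf='one' undo_depth=1 redo_depth=0
After op 4 (undo): buf='(empty)' undo_depth=0 redo_depth=1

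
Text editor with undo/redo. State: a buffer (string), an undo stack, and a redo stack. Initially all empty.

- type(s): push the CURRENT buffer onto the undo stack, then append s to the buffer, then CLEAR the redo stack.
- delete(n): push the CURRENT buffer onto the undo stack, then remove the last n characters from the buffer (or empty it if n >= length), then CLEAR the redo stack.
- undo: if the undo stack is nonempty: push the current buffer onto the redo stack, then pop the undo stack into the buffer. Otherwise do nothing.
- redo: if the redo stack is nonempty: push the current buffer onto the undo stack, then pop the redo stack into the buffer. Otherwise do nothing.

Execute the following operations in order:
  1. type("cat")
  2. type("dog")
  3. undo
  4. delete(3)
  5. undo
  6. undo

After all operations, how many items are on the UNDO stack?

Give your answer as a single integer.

After op 1 (type): buf='cat' undo_depth=1 redo_depth=0
After op 2 (type): buf='catdog' undo_depth=2 redo_depth=0
After op 3 (undo): buf='cat' undo_depth=1 redo_depth=1
After op 4 (delete): buf='(empty)' undo_depth=2 redo_depth=0
After op 5 (undo): buf='cat' undo_depth=1 redo_depth=1
After op 6 (undo): buf='(empty)' undo_depth=0 redo_depth=2

Answer: 0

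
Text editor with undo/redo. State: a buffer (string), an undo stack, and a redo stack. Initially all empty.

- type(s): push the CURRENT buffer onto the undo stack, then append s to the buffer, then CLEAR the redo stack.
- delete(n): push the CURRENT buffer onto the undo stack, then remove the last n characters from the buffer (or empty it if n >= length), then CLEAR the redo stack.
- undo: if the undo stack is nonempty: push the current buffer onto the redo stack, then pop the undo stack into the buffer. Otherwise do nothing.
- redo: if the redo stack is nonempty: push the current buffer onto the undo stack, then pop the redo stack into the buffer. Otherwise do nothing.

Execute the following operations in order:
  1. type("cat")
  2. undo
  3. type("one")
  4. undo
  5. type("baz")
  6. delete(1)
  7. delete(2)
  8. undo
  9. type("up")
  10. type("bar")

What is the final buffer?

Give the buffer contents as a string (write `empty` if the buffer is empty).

After op 1 (type): buf='cat' undo_depth=1 redo_depth=0
After op 2 (undo): buf='(empty)' undo_depth=0 redo_depth=1
After op 3 (type): buf='one' undo_depth=1 redo_depth=0
After op 4 (undo): buf='(empty)' undo_depth=0 redo_depth=1
After op 5 (type): buf='baz' undo_depth=1 redo_depth=0
After op 6 (delete): buf='ba' undo_depth=2 redo_depth=0
After op 7 (delete): buf='(empty)' undo_depth=3 redo_depth=0
After op 8 (undo): buf='ba' undo_depth=2 redo_depth=1
After op 9 (type): buf='baup' undo_depth=3 redo_depth=0
After op 10 (type): buf='baupbar' undo_depth=4 redo_depth=0

Answer: baupbar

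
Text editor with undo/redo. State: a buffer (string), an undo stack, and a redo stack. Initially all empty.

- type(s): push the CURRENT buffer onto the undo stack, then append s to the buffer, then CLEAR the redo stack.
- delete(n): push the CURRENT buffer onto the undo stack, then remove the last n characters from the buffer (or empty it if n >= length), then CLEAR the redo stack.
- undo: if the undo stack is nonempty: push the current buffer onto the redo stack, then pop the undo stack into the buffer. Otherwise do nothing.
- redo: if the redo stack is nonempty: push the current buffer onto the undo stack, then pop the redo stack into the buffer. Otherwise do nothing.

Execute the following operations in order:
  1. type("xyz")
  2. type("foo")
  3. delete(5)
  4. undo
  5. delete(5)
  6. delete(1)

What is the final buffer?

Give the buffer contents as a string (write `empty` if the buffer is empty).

After op 1 (type): buf='xyz' undo_depth=1 redo_depth=0
After op 2 (type): buf='xyzfoo' undo_depth=2 redo_depth=0
After op 3 (delete): buf='x' undo_depth=3 redo_depth=0
After op 4 (undo): buf='xyzfoo' undo_depth=2 redo_depth=1
After op 5 (delete): buf='x' undo_depth=3 redo_depth=0
After op 6 (delete): buf='(empty)' undo_depth=4 redo_depth=0

Answer: empty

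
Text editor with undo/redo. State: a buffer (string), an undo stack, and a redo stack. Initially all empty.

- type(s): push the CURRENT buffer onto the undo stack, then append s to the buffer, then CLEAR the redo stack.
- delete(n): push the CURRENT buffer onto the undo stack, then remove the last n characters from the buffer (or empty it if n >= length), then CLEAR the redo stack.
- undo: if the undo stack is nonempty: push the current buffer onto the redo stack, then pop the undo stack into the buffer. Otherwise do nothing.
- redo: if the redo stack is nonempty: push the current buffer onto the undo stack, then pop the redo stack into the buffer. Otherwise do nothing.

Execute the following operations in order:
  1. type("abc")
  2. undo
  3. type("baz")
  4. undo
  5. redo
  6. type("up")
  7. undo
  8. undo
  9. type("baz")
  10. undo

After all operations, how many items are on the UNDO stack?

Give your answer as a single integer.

After op 1 (type): buf='abc' undo_depth=1 redo_depth=0
After op 2 (undo): buf='(empty)' undo_depth=0 redo_depth=1
After op 3 (type): buf='baz' undo_depth=1 redo_depth=0
After op 4 (undo): buf='(empty)' undo_depth=0 redo_depth=1
After op 5 (redo): buf='baz' undo_depth=1 redo_depth=0
After op 6 (type): buf='bazup' undo_depth=2 redo_depth=0
After op 7 (undo): buf='baz' undo_depth=1 redo_depth=1
After op 8 (undo): buf='(empty)' undo_depth=0 redo_depth=2
After op 9 (type): buf='baz' undo_depth=1 redo_depth=0
After op 10 (undo): buf='(empty)' undo_depth=0 redo_depth=1

Answer: 0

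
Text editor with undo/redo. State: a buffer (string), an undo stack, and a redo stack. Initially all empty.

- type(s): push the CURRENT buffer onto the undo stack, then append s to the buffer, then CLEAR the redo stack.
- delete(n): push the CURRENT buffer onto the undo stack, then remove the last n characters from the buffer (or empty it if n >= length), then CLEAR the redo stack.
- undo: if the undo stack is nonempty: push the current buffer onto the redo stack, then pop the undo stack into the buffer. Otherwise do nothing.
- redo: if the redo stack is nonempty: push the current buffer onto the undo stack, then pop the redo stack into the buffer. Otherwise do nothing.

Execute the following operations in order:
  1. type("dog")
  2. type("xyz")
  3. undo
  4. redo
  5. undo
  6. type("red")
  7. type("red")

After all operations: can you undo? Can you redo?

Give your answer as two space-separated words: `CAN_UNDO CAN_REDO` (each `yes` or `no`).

After op 1 (type): buf='dog' undo_depth=1 redo_depth=0
After op 2 (type): buf='dogxyz' undo_depth=2 redo_depth=0
After op 3 (undo): buf='dog' undo_depth=1 redo_depth=1
After op 4 (redo): buf='dogxyz' undo_depth=2 redo_depth=0
After op 5 (undo): buf='dog' undo_depth=1 redo_depth=1
After op 6 (type): buf='dogred' undo_depth=2 redo_depth=0
After op 7 (type): buf='dogredred' undo_depth=3 redo_depth=0

Answer: yes no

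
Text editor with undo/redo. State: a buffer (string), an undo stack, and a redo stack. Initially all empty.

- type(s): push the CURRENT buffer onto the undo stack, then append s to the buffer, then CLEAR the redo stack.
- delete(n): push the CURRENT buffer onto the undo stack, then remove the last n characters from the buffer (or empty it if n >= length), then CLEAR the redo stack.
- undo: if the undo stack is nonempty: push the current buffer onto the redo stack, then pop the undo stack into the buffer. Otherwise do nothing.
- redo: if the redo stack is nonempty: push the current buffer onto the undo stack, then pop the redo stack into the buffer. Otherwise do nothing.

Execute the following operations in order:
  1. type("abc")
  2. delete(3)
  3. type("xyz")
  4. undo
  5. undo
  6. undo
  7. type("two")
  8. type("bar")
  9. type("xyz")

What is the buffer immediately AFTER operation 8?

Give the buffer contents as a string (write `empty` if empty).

After op 1 (type): buf='abc' undo_depth=1 redo_depth=0
After op 2 (delete): buf='(empty)' undo_depth=2 redo_depth=0
After op 3 (type): buf='xyz' undo_depth=3 redo_depth=0
After op 4 (undo): buf='(empty)' undo_depth=2 redo_depth=1
After op 5 (undo): buf='abc' undo_depth=1 redo_depth=2
After op 6 (undo): buf='(empty)' undo_depth=0 redo_depth=3
After op 7 (type): buf='two' undo_depth=1 redo_depth=0
After op 8 (type): buf='twobar' undo_depth=2 redo_depth=0

Answer: twobar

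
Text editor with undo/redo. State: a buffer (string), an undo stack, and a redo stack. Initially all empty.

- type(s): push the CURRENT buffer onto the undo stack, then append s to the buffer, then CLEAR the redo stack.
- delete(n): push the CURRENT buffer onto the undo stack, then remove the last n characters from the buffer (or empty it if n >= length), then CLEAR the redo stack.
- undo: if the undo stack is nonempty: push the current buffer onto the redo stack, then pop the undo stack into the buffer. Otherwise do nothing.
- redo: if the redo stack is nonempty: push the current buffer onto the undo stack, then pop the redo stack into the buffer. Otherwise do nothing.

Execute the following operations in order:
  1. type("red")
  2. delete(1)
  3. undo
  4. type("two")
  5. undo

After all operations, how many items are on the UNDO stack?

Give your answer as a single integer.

Answer: 1

Derivation:
After op 1 (type): buf='red' undo_depth=1 redo_depth=0
After op 2 (delete): buf='re' undo_depth=2 redo_depth=0
After op 3 (undo): buf='red' undo_depth=1 redo_depth=1
After op 4 (type): buf='redtwo' undo_depth=2 redo_depth=0
After op 5 (undo): buf='red' undo_depth=1 redo_depth=1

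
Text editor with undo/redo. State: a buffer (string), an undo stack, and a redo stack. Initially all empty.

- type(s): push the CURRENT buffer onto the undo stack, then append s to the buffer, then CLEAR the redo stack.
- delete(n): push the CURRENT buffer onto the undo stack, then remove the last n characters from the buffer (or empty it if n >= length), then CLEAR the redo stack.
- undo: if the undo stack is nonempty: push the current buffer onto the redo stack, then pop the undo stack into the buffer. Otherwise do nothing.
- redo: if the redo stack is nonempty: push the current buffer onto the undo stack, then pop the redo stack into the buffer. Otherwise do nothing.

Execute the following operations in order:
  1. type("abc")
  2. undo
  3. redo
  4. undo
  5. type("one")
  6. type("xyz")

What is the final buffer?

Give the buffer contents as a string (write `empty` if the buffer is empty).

After op 1 (type): buf='abc' undo_depth=1 redo_depth=0
After op 2 (undo): buf='(empty)' undo_depth=0 redo_depth=1
After op 3 (redo): buf='abc' undo_depth=1 redo_depth=0
After op 4 (undo): buf='(empty)' undo_depth=0 redo_depth=1
After op 5 (type): buf='one' undo_depth=1 redo_depth=0
After op 6 (type): buf='onexyz' undo_depth=2 redo_depth=0

Answer: onexyz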